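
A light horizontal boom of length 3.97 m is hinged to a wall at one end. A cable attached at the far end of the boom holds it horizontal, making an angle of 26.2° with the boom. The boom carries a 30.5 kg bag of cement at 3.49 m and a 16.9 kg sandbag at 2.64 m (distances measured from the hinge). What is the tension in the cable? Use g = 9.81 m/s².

T ≈ 845 N

Choose the hinge as the axis so the unknown hinge reaction has zero arm there.
Bag of cement: 30.5 × 9.81 = 299.2 N down at 3.49 m → arm 3.49 m, τ = 299.2 × 3.49 = 1044 N·m clockwise.
Sandbag: 16.9 × 9.81 = 165.8 N down at 2.64 m → arm 2.64 m, τ = 165.8 × 2.64 = 437.7 N·m clockwise.
Total clockwise load moment = 1482 N·m.
The cable tension T acts at 3.97 m; only its component perpendicular to the boom, T sinθ, produces torque. sin 26.2° = 0.4415.
Balancing moments: T × 3.97 × 0.4415 = 1482, giving T = 1482 / 1.753 = 845 N.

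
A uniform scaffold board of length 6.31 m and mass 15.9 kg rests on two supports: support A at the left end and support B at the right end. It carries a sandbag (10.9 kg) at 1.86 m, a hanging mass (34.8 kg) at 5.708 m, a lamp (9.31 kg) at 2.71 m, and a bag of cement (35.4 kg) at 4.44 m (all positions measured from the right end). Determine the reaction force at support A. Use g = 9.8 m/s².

R_A ≈ 701 N

Taking torques about support B:
Beam weight: 15.9 × 9.8 = 155.8 N down at 3.155 m → arm 3.155 m, τ = 155.8 × 3.155 = 491.5 N·m counterclockwise.
Sandbag: 10.9 × 9.8 = 106.8 N down at 1.86 m → arm 1.86 m, τ = 106.8 × 1.86 = 198.6 N·m counterclockwise.
Hanging mass: 34.8 × 9.8 = 341 N down at 5.708 m → arm 5.708 m, τ = 341 × 5.708 = 1946 N·m counterclockwise.
Lamp: 9.31 × 9.8 = 91.24 N down at 2.71 m → arm 2.71 m, τ = 91.24 × 2.71 = 247.3 N·m counterclockwise.
Bag of cement: 35.4 × 9.8 = 346.9 N down at 4.44 m → arm 4.44 m, τ = 346.9 × 4.44 = 1540 N·m counterclockwise.
Net load moment about support B = 4423 N·m counterclockwise.
Reaction R at support A is upward at 6.31 m, arm 6.31 m → moment R × 6.31 clockwise.
Balancing moments: R × 6.31 = 4423, giving R = 701 N.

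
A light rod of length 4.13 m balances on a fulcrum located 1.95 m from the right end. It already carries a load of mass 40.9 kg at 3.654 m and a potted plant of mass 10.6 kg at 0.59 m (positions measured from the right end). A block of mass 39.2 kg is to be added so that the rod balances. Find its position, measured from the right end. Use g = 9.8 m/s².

x ≈ 0.54 m from the right end

Take moments about the fulcrum (at 1.95 m from the right end).
Load: 40.9 × 9.8 = 400.8 N down at 3.654 m → arm 1.704 m, τ = 400.8 × 1.704 = 683 N·m counterclockwise.
Potted plant: 10.6 × 9.8 = 103.9 N down at 0.59 m → arm 1.36 m, τ = 103.9 × 1.36 = 141.3 N·m clockwise.
Net moment of existing loads = 541.7 N·m counterclockwise.
The block weighs 39.2 × 9.8 = 384.2 N and must supply an equal clockwise moment, so its lever arm about the fulcrum is 541.7 / 384.2 = 1.41 m.
That puts it at 1.95 − 1.41 = 0.54 m from the right end.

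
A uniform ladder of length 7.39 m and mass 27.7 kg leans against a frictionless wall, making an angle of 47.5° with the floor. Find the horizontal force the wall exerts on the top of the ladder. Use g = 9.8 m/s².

N_wall ≈ 124 N

Take moments about the foot of the ladder.
Ladder weight 27.7×9.8 = 271.5 N acts at 3.695 m along the ladder; its horizontal arm is 3.695·cos47.5° = 2.496 m → τ = 677.7 N·m clockwise.
Wall normal N acts horizontally at the top; its moment arm is the height L sinθ = 7.39·sin47.5° = 5.448 m, counterclockwise.
Balancing moments: N × 5.448 = 677.7, giving N = 124 N.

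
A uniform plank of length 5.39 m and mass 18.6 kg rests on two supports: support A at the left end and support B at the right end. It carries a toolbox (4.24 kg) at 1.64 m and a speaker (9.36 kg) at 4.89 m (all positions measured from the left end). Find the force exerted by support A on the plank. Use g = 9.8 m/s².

R_A ≈ 129 N

Choose support B as the axis so its reaction then has zero moment arm.
Beam weight: 18.6 × 9.8 = 182.3 N down at 2.695 m → arm 2.695 m, τ = 182.3 × 2.695 = 491.3 N·m counterclockwise.
Toolbox: 4.24 × 9.8 = 41.55 N down at 1.64 m → arm 3.75 m, τ = 41.55 × 3.75 = 155.8 N·m counterclockwise.
Speaker: 9.36 × 9.8 = 91.73 N down at 4.89 m → arm 0.5 m, τ = 91.73 × 0.5 = 45.87 N·m counterclockwise.
Net load moment about support B = 693 N·m counterclockwise.
Reaction R at support A is upward at 0 m, arm 5.39 m → moment R × 5.39 clockwise.
Setting net torque to zero: R × 5.39 = 693 → R = 129 N.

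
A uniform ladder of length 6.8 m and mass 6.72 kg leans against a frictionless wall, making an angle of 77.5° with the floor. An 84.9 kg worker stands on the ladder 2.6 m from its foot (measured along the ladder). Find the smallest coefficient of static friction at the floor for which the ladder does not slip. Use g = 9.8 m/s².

μ_min ≈ 0.0867

Choose the foot of the ladder as the axis so the floor normal and friction both act there and drop out.
Ladder weight 6.72×9.8 = 65.86 N acts at 3.4 m along the ladder; its horizontal arm is 3.4·cos77.5° = 0.7359 m → τ = 48.47 N·m clockwise.
Worker: 84.9×9.8 = 832 N at 2.6 m → arm 0.5627 m → τ = 468.2 N·m clockwise.
Wall normal N acts horizontally at the top; its moment arm is the height L sinθ = 6.8·sin77.5° = 6.639 m, counterclockwise.
Στ = 0 ⇒ N × 6.639 = 516.7 ⇒ N = 77.83 N.
ΣFx = 0 ⇒ f = N_wall = 77.83 N. ΣFy = 0 ⇒ N_floor = 897.9 N.
μ_min = f / N_floor = 77.83 / 897.9 = 0.0867.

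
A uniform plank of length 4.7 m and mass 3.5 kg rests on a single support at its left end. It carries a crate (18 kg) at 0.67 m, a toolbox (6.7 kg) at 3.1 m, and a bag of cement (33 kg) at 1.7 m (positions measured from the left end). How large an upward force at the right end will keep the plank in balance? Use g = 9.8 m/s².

F ≈ 203 N

About the left end:
Beam weight: 3.5 × 9.8 = 34.3 N down at 2.35 m → arm 2.35 m, τ = 34.3 × 2.35 = 80.6 N·m clockwise.
Crate: 18 × 9.8 = 176.4 N down at 0.67 m → arm 0.67 m, τ = 176.4 × 0.67 = 118.2 N·m clockwise.
Toolbox: 6.7 × 9.8 = 65.66 N down at 3.1 m → arm 3.1 m, τ = 65.66 × 3.1 = 203.5 N·m clockwise.
Bag of cement: 33 × 9.8 = 323.4 N down at 1.7 m → arm 1.7 m, τ = 323.4 × 1.7 = 549.8 N·m clockwise.
Net moment of the loads = 952.1 N·m clockwise.
The upward force F acts at the right end, arm 4.7 m, giving F × 4.7 counterclockwise.
Στ = 0 ⇒ F × 4.7 = 952.1 ⇒ F = 952.1 / 4.7 = 203 N.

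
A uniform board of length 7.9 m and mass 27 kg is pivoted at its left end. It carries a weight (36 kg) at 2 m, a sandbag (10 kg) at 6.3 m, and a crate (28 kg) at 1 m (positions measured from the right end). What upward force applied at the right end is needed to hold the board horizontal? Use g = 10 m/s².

F ≈ 669 N

Taking torques about the left end:
Beam weight: 27 × 10 = 270 N down at 3.95 m → arm 3.95 m, τ = 270 × 3.95 = 1066 N·m clockwise.
Weight: 36 × 10 = 360 N down at 2 m → arm 5.9 m, τ = 360 × 5.9 = 2124 N·m clockwise.
Sandbag: 10 × 10 = 100 N down at 6.3 m → arm 1.6 m, τ = 100 × 1.6 = 160 N·m clockwise.
Crate: 28 × 10 = 280 N down at 1 m → arm 6.9 m, τ = 280 × 6.9 = 1932 N·m clockwise.
Net moment of the loads = 5282 N·m clockwise.
The upward force F acts at the right end, arm 7.9 m, giving F × 7.9 counterclockwise.
Setting net torque to zero: F × 7.9 = 5282 → F = 5282 / 7.9 = 669 N.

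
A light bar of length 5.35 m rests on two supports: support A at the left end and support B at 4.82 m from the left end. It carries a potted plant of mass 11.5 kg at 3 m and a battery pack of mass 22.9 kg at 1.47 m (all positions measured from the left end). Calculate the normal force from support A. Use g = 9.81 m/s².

R_A ≈ 199 N

About support B:
Potted plant: 11.5 × 9.81 = 112.8 N down at 3 m → arm 1.82 m, τ = 112.8 × 1.82 = 205.3 N·m counterclockwise.
Battery pack: 22.9 × 9.81 = 224.6 N down at 1.47 m → arm 3.35 m, τ = 224.6 × 3.35 = 752.4 N·m counterclockwise.
Net load moment about support B = 957.7 N·m counterclockwise.
Reaction R at support A is upward at 0 m, arm 4.82 m → moment R × 4.82 clockwise.
Balancing moments: R × 4.82 = 957.7, giving R = 199 N.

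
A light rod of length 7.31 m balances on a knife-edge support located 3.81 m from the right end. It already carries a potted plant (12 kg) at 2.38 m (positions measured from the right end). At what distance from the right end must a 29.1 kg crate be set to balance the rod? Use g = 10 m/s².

Choose the knife-edge support (at 3.81 m from the right end) as the axis so the support reaction has zero arm there.
Potted plant: 12 × 10 = 120 N down at 2.38 m → arm 1.43 m, τ = 120 × 1.43 = 171.6 N·m clockwise.
Net moment of existing loads = 171.6 N·m clockwise.
The crate weighs 29.1 × 10 = 291 N and must supply an equal counterclockwise moment, so its lever arm about the knife-edge support is 171.6 / 291 = 0.59 m.
That puts it at 3.81 + 0.59 = 4.4 m from the right end.

x ≈ 4.4 m from the right end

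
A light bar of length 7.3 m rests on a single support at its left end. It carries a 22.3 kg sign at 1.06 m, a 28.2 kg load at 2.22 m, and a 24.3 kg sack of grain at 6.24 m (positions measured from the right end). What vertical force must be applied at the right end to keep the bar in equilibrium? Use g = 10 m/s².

Taking torques about the left end:
Sign: 22.3 × 10 = 223 N down at 1.06 m → arm 6.24 m, τ = 223 × 6.24 = 1392 N·m clockwise.
Load: 28.2 × 10 = 282 N down at 2.22 m → arm 5.08 m, τ = 282 × 5.08 = 1433 N·m clockwise.
Sack of grain: 24.3 × 10 = 243 N down at 6.24 m → arm 1.06 m, τ = 243 × 1.06 = 257.6 N·m clockwise.
Net moment of the loads = 3083 N·m clockwise.
The upward force F acts at the right end, arm 7.3 m, giving F × 7.3 counterclockwise.
Balancing moments: F × 7.3 = 3083, giving F = 3083 / 7.3 = 422 N.

F ≈ 422 N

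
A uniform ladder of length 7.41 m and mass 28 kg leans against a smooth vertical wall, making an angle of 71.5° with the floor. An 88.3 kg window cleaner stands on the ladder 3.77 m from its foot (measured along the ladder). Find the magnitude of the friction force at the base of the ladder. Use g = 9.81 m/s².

Choose the foot of the ladder as the axis so the floor normal and friction both act there and drop out.
Ladder weight 28×9.81 = 274.7 N acts at 3.705 m along the ladder; its horizontal arm is 3.705·cos71.5° = 1.176 m → τ = 323 N·m clockwise.
Window cleaner: 88.3×9.81 = 866.2 N at 3.77 m → arm 1.196 m → τ = 1036 N·m clockwise.
Wall normal N acts horizontally at the top; its moment arm is the height L sinθ = 7.41·sin71.5° = 7.027 m, counterclockwise.
Στ = 0 ⇒ N × 7.027 = 1359 ⇒ N = 193 N.
ΣFx = 0: friction at the foot balances the wall's push, so f = N_wall = 193 N.

f ≈ 193 N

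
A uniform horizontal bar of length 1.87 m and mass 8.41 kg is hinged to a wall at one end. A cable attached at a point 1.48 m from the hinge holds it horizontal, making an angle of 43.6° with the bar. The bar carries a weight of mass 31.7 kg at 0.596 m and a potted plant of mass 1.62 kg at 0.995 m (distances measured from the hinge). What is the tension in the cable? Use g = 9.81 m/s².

T ≈ 273 N

Sum moments about the hinge (the unknown hinge reaction has zero arm there).
Beam weight: 8.41 × 9.81 = 82.5 N down at 0.935 m → arm 0.935 m, τ = 82.5 × 0.935 = 77.14 N·m clockwise.
Weight: 31.7 × 9.81 = 311 N down at 0.596 m → arm 0.596 m, τ = 311 × 0.596 = 185.4 N·m clockwise.
Potted plant: 1.62 × 9.81 = 15.89 N down at 0.995 m → arm 0.995 m, τ = 15.89 × 0.995 = 15.81 N·m clockwise.
Total clockwise load moment = 278.4 N·m.
The cable tension T acts at 1.48 m; only its component perpendicular to the bar, T sinθ, produces torque. sin 43.6° = 0.6896.
For rotational equilibrium, T × 1.48 × 0.6896 = 278.4, so T = 278.4 / 1.021 = 273 N.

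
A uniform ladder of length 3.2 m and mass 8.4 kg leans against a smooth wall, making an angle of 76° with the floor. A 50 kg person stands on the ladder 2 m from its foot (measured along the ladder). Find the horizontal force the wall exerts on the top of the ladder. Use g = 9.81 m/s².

N_wall ≈ 86.7 N

About the foot of the ladder:
Ladder weight 8.4×9.81 = 82.4 N acts at 1.6 m along the ladder; its horizontal arm is 1.6·cos76° = 0.3871 m → τ = 31.9 N·m clockwise.
Person: 50×9.81 = 490.5 N at 2 m → arm 0.4838 m → τ = 237.3 N·m clockwise.
Wall normal N acts horizontally at the top; its moment arm is the height L sinθ = 3.2·sin76° = 3.105 m, counterclockwise.
Balancing moments: N × 3.105 = 269.2, giving N = 86.7 N.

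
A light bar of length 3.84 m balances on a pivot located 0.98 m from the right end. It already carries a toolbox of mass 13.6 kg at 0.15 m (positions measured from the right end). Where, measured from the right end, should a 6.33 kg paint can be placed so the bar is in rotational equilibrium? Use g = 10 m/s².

x ≈ 2.76 m from the right end

About the pivot (at 0.98 m from the right end):
Toolbox: 13.6 × 10 = 136 N down at 0.15 m → arm 0.83 m, τ = 136 × 0.83 = 112.9 N·m clockwise.
Net moment of existing loads = 112.9 N·m clockwise.
The paint can weighs 6.33 × 10 = 63.3 N and must supply an equal counterclockwise moment, so its lever arm about the pivot is 112.9 / 63.3 = 1.78 m.
That puts it at 0.98 + 1.78 = 2.76 m from the right end.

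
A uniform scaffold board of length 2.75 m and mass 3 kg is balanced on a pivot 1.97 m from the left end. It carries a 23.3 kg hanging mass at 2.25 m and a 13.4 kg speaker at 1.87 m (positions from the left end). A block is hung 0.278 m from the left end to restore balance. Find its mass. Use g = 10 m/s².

m ≈ 2.01 kg

Choose the pivot (at 1.97 m from the left end) as the axis so the support reaction has zero arm there.
Beam weight: 3 × 10 = 30 N down at 1.375 m → arm 0.595 m, τ = 30 × 0.595 = 17.85 N·m counterclockwise.
Hanging mass: 23.3 × 10 = 233 N down at 2.25 m → arm 0.28 m, τ = 233 × 0.28 = 65.24 N·m clockwise.
Speaker: 13.4 × 10 = 134 N down at 1.87 m → arm 0.1 m, τ = 134 × 0.1 = 13.4 N·m counterclockwise.
Net moment of known loads = 33.99 N·m clockwise.
An unknown mass m at 0.278 m has arm 1.692 m; its moment is m·g·1.692 counterclockwise.
For rotational equilibrium, m × 10 × 1.692 = 33.99, so m = 33.99 / (10 × 1.692) = 2.01 kg.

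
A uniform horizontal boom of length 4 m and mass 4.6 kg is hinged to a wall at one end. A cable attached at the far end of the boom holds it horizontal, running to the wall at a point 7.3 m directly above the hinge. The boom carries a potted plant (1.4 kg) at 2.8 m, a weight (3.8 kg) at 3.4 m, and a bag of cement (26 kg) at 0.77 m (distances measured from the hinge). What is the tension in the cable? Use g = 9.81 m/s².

Taking torques about the hinge:
Beam weight: 4.6 × 9.81 = 45.13 N down at 2 m → arm 2 m, τ = 45.13 × 2 = 90.26 N·m clockwise.
Potted plant: 1.4 × 9.81 = 13.73 N down at 2.8 m → arm 2.8 m, τ = 13.73 × 2.8 = 38.44 N·m clockwise.
Weight: 3.8 × 9.81 = 37.28 N down at 3.4 m → arm 3.4 m, τ = 37.28 × 3.4 = 126.8 N·m clockwise.
Bag of cement: 26 × 9.81 = 255.1 N down at 0.77 m → arm 0.77 m, τ = 255.1 × 0.77 = 196.4 N·m clockwise.
Total clockwise load moment = 451.9 N·m.
The cable tension T acts at 4 m; only its component perpendicular to the boom, T sinθ, produces torque. sinθ = h/√(h²+d²) = 7.3/√(7.3²+4²) = 0.877.
For rotational equilibrium, T × 4 × 0.877 = 451.9, so T = 451.9 / 3.508 = 129 N.

T ≈ 129 N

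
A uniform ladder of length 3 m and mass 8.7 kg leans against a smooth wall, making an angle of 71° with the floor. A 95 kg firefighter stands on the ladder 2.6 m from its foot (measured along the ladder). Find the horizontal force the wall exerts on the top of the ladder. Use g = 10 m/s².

N_wall ≈ 298 N

About the foot of the ladder:
Ladder weight 8.7×10 = 87 N acts at 1.5 m along the ladder; its horizontal arm is 1.5·cos71° = 0.4884 m → τ = 42.49 N·m clockwise.
Firefighter: 95×10 = 950 N at 2.6 m → arm 0.8465 m → τ = 804.2 N·m clockwise.
Wall normal N acts horizontally at the top; its moment arm is the height L sinθ = 3·sin71° = 2.837 m, counterclockwise.
For rotational equilibrium, N × 2.837 = 846.7, so N = 298 N.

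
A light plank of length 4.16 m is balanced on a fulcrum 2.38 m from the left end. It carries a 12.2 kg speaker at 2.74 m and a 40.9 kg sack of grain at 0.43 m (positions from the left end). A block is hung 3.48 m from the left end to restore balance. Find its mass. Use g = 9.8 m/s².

Take moments about the fulcrum (at 2.38 m from the left end).
Speaker: 12.2 × 9.8 = 119.6 N down at 2.74 m → arm 0.36 m, τ = 119.6 × 0.36 = 43.06 N·m clockwise.
Sack of grain: 40.9 × 9.8 = 400.8 N down at 0.43 m → arm 1.95 m, τ = 400.8 × 1.95 = 781.6 N·m counterclockwise.
Net moment of known loads = 738.5 N·m counterclockwise.
An unknown mass m at 3.48 m has arm 1.1 m; its moment is m·g·1.1 clockwise.
Setting net torque to zero: m × 9.8 × 1.1 = 738.5 → m = 738.5 / (9.8 × 1.1) = 68.5 kg.

m ≈ 68.5 kg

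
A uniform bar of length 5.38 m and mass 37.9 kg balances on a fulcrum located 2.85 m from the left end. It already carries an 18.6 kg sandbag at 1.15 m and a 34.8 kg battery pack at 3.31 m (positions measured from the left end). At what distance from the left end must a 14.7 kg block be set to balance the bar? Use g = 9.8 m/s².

Taking torques about the fulcrum (at 2.85 m from the left end):
Beam weight: 37.9 × 9.8 = 371.4 N down at 2.69 m → arm 0.16 m, τ = 371.4 × 0.16 = 59.42 N·m counterclockwise.
Sandbag: 18.6 × 9.8 = 182.3 N down at 1.15 m → arm 1.7 m, τ = 182.3 × 1.7 = 309.9 N·m counterclockwise.
Battery pack: 34.8 × 9.8 = 341 N down at 3.31 m → arm 0.46 m, τ = 341 × 0.46 = 156.9 N·m clockwise.
Net moment of existing loads = 212.4 N·m counterclockwise.
The block weighs 14.7 × 9.8 = 144.1 N and must supply an equal clockwise moment, so its lever arm about the fulcrum is 212.4 / 144.1 = 1.47 m.
That puts it at 2.85 + 1.47 = 4.32 m from the left end.

x ≈ 4.32 m from the left end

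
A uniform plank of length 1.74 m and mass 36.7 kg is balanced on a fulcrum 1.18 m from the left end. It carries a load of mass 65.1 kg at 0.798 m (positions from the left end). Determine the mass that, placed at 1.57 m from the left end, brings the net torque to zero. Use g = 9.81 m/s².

m ≈ 92.9 kg

Take moments about the fulcrum (at 1.18 m from the left end).
Beam weight: 36.7 × 9.81 = 360 N down at 0.87 m → arm 0.31 m, τ = 360 × 0.31 = 111.6 N·m counterclockwise.
Load: 65.1 × 9.81 = 638.6 N down at 0.798 m → arm 0.382 m, τ = 638.6 × 0.382 = 243.9 N·m counterclockwise.
Net moment of known loads = 355.5 N·m counterclockwise.
An unknown mass m at 1.57 m has arm 0.39 m; its moment is m·g·0.39 clockwise.
For rotational equilibrium, m × 9.81 × 0.39 = 355.5, so m = 355.5 / (9.81 × 0.39) = 92.9 kg.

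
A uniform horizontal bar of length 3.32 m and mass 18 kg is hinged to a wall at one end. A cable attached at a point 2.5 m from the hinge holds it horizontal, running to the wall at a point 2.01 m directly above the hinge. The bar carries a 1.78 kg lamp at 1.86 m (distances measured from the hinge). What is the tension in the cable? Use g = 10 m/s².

Sum moments about the hinge (the unknown hinge reaction has zero arm there).
Beam weight: 18 × 10 = 180 N down at 1.66 m → arm 1.66 m, τ = 180 × 1.66 = 298.8 N·m clockwise.
Lamp: 1.78 × 10 = 17.8 N down at 1.86 m → arm 1.86 m, τ = 17.8 × 1.86 = 33.11 N·m clockwise.
Total clockwise load moment = 331.9 N·m.
The cable tension T acts at 2.5 m; only its component perpendicular to the bar, T sinθ, produces torque. sinθ = h/√(h²+d²) = 2.01/√(2.01²+2.5²) = 0.6266.
Στ = 0 ⇒ T × 2.5 × 0.6266 = 331.9 ⇒ T = 331.9 / 1.567 = 212 N.

T ≈ 212 N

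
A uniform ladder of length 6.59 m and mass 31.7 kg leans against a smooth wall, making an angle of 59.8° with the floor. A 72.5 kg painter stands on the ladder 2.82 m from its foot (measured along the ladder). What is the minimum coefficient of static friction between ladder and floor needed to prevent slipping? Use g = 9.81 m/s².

μ_min ≈ 0.262

About the foot of the ladder:
Ladder weight 31.7×9.81 = 311 N acts at 3.295 m along the ladder; its horizontal arm is 3.295·cos59.8° = 1.657 m → τ = 515.3 N·m clockwise.
Painter: 72.5×9.81 = 711.2 N at 2.82 m → arm 1.419 m → τ = 1009 N·m clockwise.
Wall normal N acts horizontally at the top; its moment arm is the height L sinθ = 6.59·sin59.8° = 5.696 m, counterclockwise.
Στ = 0 ⇒ N × 5.696 = 1524 ⇒ N = 267.6 N.
ΣFx = 0 ⇒ f = N_wall = 267.6 N. ΣFy = 0 ⇒ N_floor = 1022 N.
μ_min = f / N_floor = 267.6 / 1022 = 0.262.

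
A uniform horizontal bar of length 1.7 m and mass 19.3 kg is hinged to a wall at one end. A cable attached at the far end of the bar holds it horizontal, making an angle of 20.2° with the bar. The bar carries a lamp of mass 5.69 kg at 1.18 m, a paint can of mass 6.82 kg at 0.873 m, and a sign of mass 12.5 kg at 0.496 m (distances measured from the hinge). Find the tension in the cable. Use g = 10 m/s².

Sum moments about the hinge (the unknown hinge reaction has zero arm there).
Beam weight: 19.3 × 10 = 193 N down at 0.85 m → arm 0.85 m, τ = 193 × 0.85 = 164 N·m clockwise.
Lamp: 5.69 × 10 = 56.9 N down at 1.18 m → arm 1.18 m, τ = 56.9 × 1.18 = 67.14 N·m clockwise.
Paint can: 6.82 × 10 = 68.2 N down at 0.873 m → arm 0.873 m, τ = 68.2 × 0.873 = 59.54 N·m clockwise.
Sign: 12.5 × 10 = 125 N down at 0.496 m → arm 0.496 m, τ = 125 × 0.496 = 62 N·m clockwise.
Total clockwise load moment = 352.7 N·m.
The cable tension T acts at 1.7 m; only its component perpendicular to the bar, T sinθ, produces torque. sin 20.2° = 0.3453.
For rotational equilibrium, T × 1.7 × 0.3453 = 352.7, so T = 352.7 / 0.587 = 601 N.

T ≈ 601 N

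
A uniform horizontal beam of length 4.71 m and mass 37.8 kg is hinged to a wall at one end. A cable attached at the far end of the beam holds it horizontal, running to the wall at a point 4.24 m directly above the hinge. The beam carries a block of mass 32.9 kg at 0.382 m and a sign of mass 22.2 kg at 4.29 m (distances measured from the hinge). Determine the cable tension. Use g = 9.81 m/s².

T ≈ 613 N

Taking torques about the hinge:
Beam weight: 37.8 × 9.81 = 370.8 N down at 2.355 m → arm 2.355 m, τ = 370.8 × 2.355 = 873.2 N·m clockwise.
Block: 32.9 × 9.81 = 322.7 N down at 0.382 m → arm 0.382 m, τ = 322.7 × 0.382 = 123.3 N·m clockwise.
Sign: 22.2 × 9.81 = 217.8 N down at 4.29 m → arm 4.29 m, τ = 217.8 × 4.29 = 934.4 N·m clockwise.
Total clockwise load moment = 1931 N·m.
The cable tension T acts at 4.71 m; only its component perpendicular to the beam, T sinθ, produces torque. sinθ = h/√(h²+d²) = 4.24/√(4.24²+4.71²) = 0.6691.
Στ = 0 ⇒ T × 4.71 × 0.6691 = 1931 ⇒ T = 1931 / 3.151 = 613 N.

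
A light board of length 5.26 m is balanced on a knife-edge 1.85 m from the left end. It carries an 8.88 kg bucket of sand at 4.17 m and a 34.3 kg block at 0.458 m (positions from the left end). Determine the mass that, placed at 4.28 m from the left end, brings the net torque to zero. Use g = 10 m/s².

Sum moments about the knife-edge (at 1.85 m from the left end) (the support reaction has zero arm there).
Bucket of sand: 8.88 × 10 = 88.8 N down at 4.17 m → arm 2.32 m, τ = 88.8 × 2.32 = 206 N·m clockwise.
Block: 34.3 × 10 = 343 N down at 0.458 m → arm 1.392 m, τ = 343 × 1.392 = 477.5 N·m counterclockwise.
Net moment of known loads = 271.5 N·m counterclockwise.
An unknown mass m at 4.28 m has arm 2.43 m; its moment is m·g·2.43 clockwise.
Στ = 0 ⇒ m × 10 × 2.43 = 271.5 ⇒ m = 271.5 / (10 × 2.43) = 11.2 kg.

m ≈ 11.2 kg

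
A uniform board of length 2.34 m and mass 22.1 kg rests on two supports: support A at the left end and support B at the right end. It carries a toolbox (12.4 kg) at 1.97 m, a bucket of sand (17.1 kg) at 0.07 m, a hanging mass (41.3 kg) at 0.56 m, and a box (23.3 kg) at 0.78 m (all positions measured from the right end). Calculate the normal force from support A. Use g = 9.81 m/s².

R_A ≈ 389 N

About support B:
Beam weight: 22.1 × 9.81 = 216.8 N down at 1.17 m → arm 1.17 m, τ = 216.8 × 1.17 = 253.7 N·m counterclockwise.
Toolbox: 12.4 × 9.81 = 121.6 N down at 1.97 m → arm 1.97 m, τ = 121.6 × 1.97 = 239.6 N·m counterclockwise.
Bucket of sand: 17.1 × 9.81 = 167.8 N down at 0.07 m → arm 0.07 m, τ = 167.8 × 0.07 = 11.75 N·m counterclockwise.
Hanging mass: 41.3 × 9.81 = 405.2 N down at 0.56 m → arm 0.56 m, τ = 405.2 × 0.56 = 226.9 N·m counterclockwise.
Box: 23.3 × 9.81 = 228.6 N down at 0.78 m → arm 0.78 m, τ = 228.6 × 0.78 = 178.3 N·m counterclockwise.
Net load moment about support B = 910.2 N·m counterclockwise.
Reaction R at support A is upward at 2.34 m, arm 2.34 m → moment R × 2.34 clockwise.
For rotational equilibrium, R × 2.34 = 910.2, so R = 389 N.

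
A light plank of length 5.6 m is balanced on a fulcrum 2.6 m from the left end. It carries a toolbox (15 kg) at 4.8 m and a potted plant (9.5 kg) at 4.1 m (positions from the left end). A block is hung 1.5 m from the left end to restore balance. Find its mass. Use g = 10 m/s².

Take moments about the fulcrum (at 2.6 m from the left end).
Toolbox: 15 × 10 = 150 N down at 4.8 m → arm 2.2 m, τ = 150 × 2.2 = 330 N·m clockwise.
Potted plant: 9.5 × 10 = 95 N down at 4.1 m → arm 1.5 m, τ = 95 × 1.5 = 142.5 N·m clockwise.
Net moment of known loads = 472.5 N·m clockwise.
An unknown mass m at 1.5 m has arm 1.1 m; its moment is m·g·1.1 counterclockwise.
Balancing moments: m × 10 × 1.1 = 472.5, giving m = 472.5 / (10 × 1.1) = 43 kg.

m ≈ 43 kg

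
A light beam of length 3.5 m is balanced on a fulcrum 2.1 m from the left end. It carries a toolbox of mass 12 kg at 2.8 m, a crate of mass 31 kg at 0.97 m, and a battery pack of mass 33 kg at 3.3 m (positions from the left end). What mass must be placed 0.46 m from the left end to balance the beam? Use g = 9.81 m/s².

About the fulcrum (at 2.1 m from the left end):
Toolbox: 12 × 9.81 = 117.7 N down at 2.8 m → arm 0.7 m, τ = 117.7 × 0.7 = 82.39 N·m clockwise.
Crate: 31 × 9.81 = 304.1 N down at 0.97 m → arm 1.13 m, τ = 304.1 × 1.13 = 343.6 N·m counterclockwise.
Battery pack: 33 × 9.81 = 323.7 N down at 3.3 m → arm 1.2 m, τ = 323.7 × 1.2 = 388.4 N·m clockwise.
Net moment of known loads = 127.2 N·m clockwise.
An unknown mass m at 0.46 m has arm 1.64 m; its moment is m·g·1.64 counterclockwise.
Στ = 0 ⇒ m × 9.81 × 1.64 = 127.2 ⇒ m = 127.2 / (9.81 × 1.64) = 7.91 kg.

m ≈ 7.91 kg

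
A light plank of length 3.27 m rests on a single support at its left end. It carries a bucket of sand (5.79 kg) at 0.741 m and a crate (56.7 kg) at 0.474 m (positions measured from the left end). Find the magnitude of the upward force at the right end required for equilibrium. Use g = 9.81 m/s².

Choose the left end as the axis so the unknown pivot reaction has zero arm there.
Bucket of sand: 5.79 × 9.81 = 56.8 N down at 0.741 m → arm 0.741 m, τ = 56.8 × 0.741 = 42.09 N·m clockwise.
Crate: 56.7 × 9.81 = 556.2 N down at 0.474 m → arm 0.474 m, τ = 556.2 × 0.474 = 263.6 N·m clockwise.
Net moment of the loads = 305.7 N·m clockwise.
The upward force F acts at the right end, arm 3.27 m, giving F × 3.27 counterclockwise.
Setting net torque to zero: F × 3.27 = 305.7 → F = 305.7 / 3.27 = 93.5 N.

F ≈ 93.5 N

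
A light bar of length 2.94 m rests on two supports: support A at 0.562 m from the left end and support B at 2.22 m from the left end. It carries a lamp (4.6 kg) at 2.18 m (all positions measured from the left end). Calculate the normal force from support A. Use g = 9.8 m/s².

Sum moments about support B (its reaction then has zero moment arm).
Lamp: 4.6 × 9.8 = 45.08 N down at 2.18 m → arm 0.04 m, τ = 45.08 × 0.04 = 1.803 N·m counterclockwise.
Net load moment about support B = 1.803 N·m counterclockwise.
Reaction R at support A is upward at 0.562 m, arm 1.658 m → moment R × 1.658 clockwise.
Στ = 0 ⇒ R × 1.658 = 1.803 ⇒ R = 1.09 N.

R_A ≈ 1.09 N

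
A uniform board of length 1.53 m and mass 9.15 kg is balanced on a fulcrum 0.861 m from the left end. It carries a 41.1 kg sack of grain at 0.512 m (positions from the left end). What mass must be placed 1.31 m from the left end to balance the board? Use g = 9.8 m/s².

m ≈ 33.9 kg

Choose the fulcrum (at 0.861 m from the left end) as the axis so the support reaction has zero arm there.
Beam weight: 9.15 × 9.8 = 89.67 N down at 0.765 m → arm 0.096 m, τ = 89.67 × 0.096 = 8.608 N·m counterclockwise.
Sack of grain: 41.1 × 9.8 = 402.8 N down at 0.512 m → arm 0.349 m, τ = 402.8 × 0.349 = 140.6 N·m counterclockwise.
Net moment of known loads = 149.2 N·m counterclockwise.
An unknown mass m at 1.31 m has arm 0.449 m; its moment is m·g·0.449 clockwise.
Στ = 0 ⇒ m × 9.8 × 0.449 = 149.2 ⇒ m = 149.2 / (9.8 × 0.449) = 33.9 kg.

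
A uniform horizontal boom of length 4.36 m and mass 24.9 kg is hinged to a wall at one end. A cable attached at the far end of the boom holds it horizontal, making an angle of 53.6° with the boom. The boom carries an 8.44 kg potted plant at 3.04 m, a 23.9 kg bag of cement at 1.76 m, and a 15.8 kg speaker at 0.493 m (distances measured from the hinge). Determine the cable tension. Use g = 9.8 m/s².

T ≈ 362 N

Choose the hinge as the axis so the unknown hinge reaction has zero arm there.
Beam weight: 24.9 × 9.8 = 244 N down at 2.18 m → arm 2.18 m, τ = 244 × 2.18 = 531.9 N·m clockwise.
Potted plant: 8.44 × 9.8 = 82.71 N down at 3.04 m → arm 3.04 m, τ = 82.71 × 3.04 = 251.4 N·m clockwise.
Bag of cement: 23.9 × 9.8 = 234.2 N down at 1.76 m → arm 1.76 m, τ = 234.2 × 1.76 = 412.2 N·m clockwise.
Speaker: 15.8 × 9.8 = 154.8 N down at 0.493 m → arm 0.493 m, τ = 154.8 × 0.493 = 76.32 N·m clockwise.
Total clockwise load moment = 1272 N·m.
The cable tension T acts at 4.36 m; only its component perpendicular to the boom, T sinθ, produces torque. sin 53.6° = 0.8049.
Setting net torque to zero: T × 4.36 × 0.8049 = 1272 → T = 1272 / 3.509 = 362 N.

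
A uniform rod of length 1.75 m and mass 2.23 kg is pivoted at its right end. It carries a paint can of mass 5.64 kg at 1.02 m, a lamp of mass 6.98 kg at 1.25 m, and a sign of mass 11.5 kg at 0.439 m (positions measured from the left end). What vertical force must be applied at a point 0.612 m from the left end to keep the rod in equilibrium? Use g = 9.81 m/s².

F ≈ 212 N

Sum moments about the right end (the unknown pivot reaction has zero arm there).
Beam weight: 2.23 × 9.81 = 21.88 N down at 0.875 m → arm 0.875 m, τ = 21.88 × 0.875 = 19.14 N·m counterclockwise.
Paint can: 5.64 × 9.81 = 55.33 N down at 1.02 m → arm 0.73 m, τ = 55.33 × 0.73 = 40.39 N·m counterclockwise.
Lamp: 6.98 × 9.81 = 68.47 N down at 1.25 m → arm 0.5 m, τ = 68.47 × 0.5 = 34.23 N·m counterclockwise.
Sign: 11.5 × 9.81 = 112.8 N down at 0.439 m → arm 1.311 m, τ = 112.8 × 1.311 = 147.9 N·m counterclockwise.
Net moment of the loads = 241.7 N·m counterclockwise.
The upward force F acts at a point 0.612 m from the left end, arm 1.138 m, giving F × 1.138 clockwise.
Setting net torque to zero: F × 1.138 = 241.7 → F = 241.7 / 1.138 = 212 N.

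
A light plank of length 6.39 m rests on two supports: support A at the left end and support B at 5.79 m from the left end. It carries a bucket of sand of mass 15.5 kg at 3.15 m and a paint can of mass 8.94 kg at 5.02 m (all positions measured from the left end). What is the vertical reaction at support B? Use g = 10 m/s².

R_B ≈ 162 N

Sum moments about support A (its reaction then has zero moment arm).
Bucket of sand: 15.5 × 10 = 155 N down at 3.15 m → arm 3.15 m, τ = 155 × 3.15 = 488.2 N·m clockwise.
Paint can: 8.94 × 10 = 89.4 N down at 5.02 m → arm 5.02 m, τ = 89.4 × 5.02 = 448.8 N·m clockwise.
Net load moment about support A = 937 N·m clockwise.
Reaction R at support B is upward at 5.79 m, arm 5.79 m → moment R × 5.79 counterclockwise.
Στ = 0 ⇒ R × 5.79 = 937 ⇒ R = 162 N.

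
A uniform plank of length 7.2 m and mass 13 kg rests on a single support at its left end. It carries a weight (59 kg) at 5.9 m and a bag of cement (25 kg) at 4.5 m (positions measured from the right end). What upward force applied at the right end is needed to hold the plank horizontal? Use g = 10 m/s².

F ≈ 265 N

Take moments about the left end.
Beam weight: 13 × 10 = 130 N down at 3.6 m → arm 3.6 m, τ = 130 × 3.6 = 468 N·m clockwise.
Weight: 59 × 10 = 590 N down at 5.9 m → arm 1.3 m, τ = 590 × 1.3 = 767 N·m clockwise.
Bag of cement: 25 × 10 = 250 N down at 4.5 m → arm 2.7 m, τ = 250 × 2.7 = 675 N·m clockwise.
Net moment of the loads = 1910 N·m clockwise.
The upward force F acts at the right end, arm 7.2 m, giving F × 7.2 counterclockwise.
Στ = 0 ⇒ F × 7.2 = 1910 ⇒ F = 1910 / 7.2 = 265 N.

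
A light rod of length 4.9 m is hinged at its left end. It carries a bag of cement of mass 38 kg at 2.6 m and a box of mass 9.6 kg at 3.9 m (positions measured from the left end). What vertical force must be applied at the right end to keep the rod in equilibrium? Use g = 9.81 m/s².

F ≈ 273 N

Take moments about the left end.
Bag of cement: 38 × 9.81 = 372.8 N down at 2.6 m → arm 2.6 m, τ = 372.8 × 2.6 = 969.3 N·m clockwise.
Box: 9.6 × 9.81 = 94.18 N down at 3.9 m → arm 3.9 m, τ = 94.18 × 3.9 = 367.3 N·m clockwise.
Net moment of the loads = 1337 N·m clockwise.
The upward force F acts at the right end, arm 4.9 m, giving F × 4.9 counterclockwise.
Balancing moments: F × 4.9 = 1337, giving F = 1337 / 4.9 = 273 N.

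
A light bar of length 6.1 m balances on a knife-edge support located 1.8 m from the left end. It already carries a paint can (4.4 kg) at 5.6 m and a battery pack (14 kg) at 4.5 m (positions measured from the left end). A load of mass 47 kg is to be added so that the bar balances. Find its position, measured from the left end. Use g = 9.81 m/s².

x ≈ 0.64 m from the left end

Taking torques about the knife-edge support (at 1.8 m from the left end):
Paint can: 4.4 × 9.81 = 43.16 N down at 5.6 m → arm 3.8 m, τ = 43.16 × 3.8 = 164 N·m clockwise.
Battery pack: 14 × 9.81 = 137.3 N down at 4.5 m → arm 2.7 m, τ = 137.3 × 2.7 = 370.7 N·m clockwise.
Net moment of existing loads = 534.7 N·m clockwise.
The load weighs 47 × 9.81 = 461.1 N and must supply an equal counterclockwise moment, so its lever arm about the knife-edge support is 534.7 / 461.1 = 1.16 m.
That puts it at 1.8 − 1.16 = 0.64 m from the left end.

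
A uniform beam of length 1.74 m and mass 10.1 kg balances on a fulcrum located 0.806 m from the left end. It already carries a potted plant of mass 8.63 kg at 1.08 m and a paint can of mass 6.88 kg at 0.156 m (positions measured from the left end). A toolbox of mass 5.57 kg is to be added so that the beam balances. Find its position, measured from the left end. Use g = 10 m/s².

Take moments about the fulcrum (at 0.806 m from the left end).
Beam weight: 10.1 × 10 = 101 N down at 0.87 m → arm 0.064 m, τ = 101 × 0.064 = 6.464 N·m clockwise.
Potted plant: 8.63 × 10 = 86.3 N down at 1.08 m → arm 0.274 m, τ = 86.3 × 0.274 = 23.65 N·m clockwise.
Paint can: 6.88 × 10 = 68.8 N down at 0.156 m → arm 0.65 m, τ = 68.8 × 0.65 = 44.72 N·m counterclockwise.
Net moment of existing loads = 14.61 N·m counterclockwise.
The toolbox weighs 5.57 × 10 = 55.7 N and must supply an equal clockwise moment, so its lever arm about the fulcrum is 14.61 / 55.7 = 0.262 m.
That puts it at 0.806 + 0.262 = 1.07 m from the left end.

x ≈ 1.07 m from the left end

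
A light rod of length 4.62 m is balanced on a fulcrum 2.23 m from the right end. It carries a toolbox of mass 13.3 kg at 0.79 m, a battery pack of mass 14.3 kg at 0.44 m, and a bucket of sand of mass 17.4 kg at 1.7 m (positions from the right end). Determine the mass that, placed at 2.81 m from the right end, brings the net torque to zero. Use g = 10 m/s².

m ≈ 93.1 kg

Taking torques about the fulcrum (at 2.23 m from the right end):
Toolbox: 13.3 × 10 = 133 N down at 0.79 m → arm 1.44 m, τ = 133 × 1.44 = 191.5 N·m clockwise.
Battery pack: 14.3 × 10 = 143 N down at 0.44 m → arm 1.79 m, τ = 143 × 1.79 = 256 N·m clockwise.
Bucket of sand: 17.4 × 10 = 174 N down at 1.7 m → arm 0.53 m, τ = 174 × 0.53 = 92.22 N·m clockwise.
Net moment of known loads = 539.7 N·m clockwise.
An unknown mass m at 2.81 m has arm 0.58 m; its moment is m·g·0.58 counterclockwise.
Στ = 0 ⇒ m × 10 × 0.58 = 539.7 ⇒ m = 539.7 / (10 × 0.58) = 93.1 kg.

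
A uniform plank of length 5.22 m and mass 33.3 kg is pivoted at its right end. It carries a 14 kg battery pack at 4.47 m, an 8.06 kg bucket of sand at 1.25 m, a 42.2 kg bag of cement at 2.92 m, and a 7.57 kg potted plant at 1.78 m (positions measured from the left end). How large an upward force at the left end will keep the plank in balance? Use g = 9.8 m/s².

F ≈ 474 N

Take moments about the right end.
Beam weight: 33.3 × 9.8 = 326.3 N down at 2.61 m → arm 2.61 m, τ = 326.3 × 2.61 = 851.6 N·m counterclockwise.
Battery pack: 14 × 9.8 = 137.2 N down at 4.47 m → arm 0.75 m, τ = 137.2 × 0.75 = 102.9 N·m counterclockwise.
Bucket of sand: 8.06 × 9.8 = 78.99 N down at 1.25 m → arm 3.97 m, τ = 78.99 × 3.97 = 313.6 N·m counterclockwise.
Bag of cement: 42.2 × 9.8 = 413.6 N down at 2.92 m → arm 2.3 m, τ = 413.6 × 2.3 = 951.3 N·m counterclockwise.
Potted plant: 7.57 × 9.8 = 74.19 N down at 1.78 m → arm 3.44 m, τ = 74.19 × 3.44 = 255.2 N·m counterclockwise.
Net moment of the loads = 2475 N·m counterclockwise.
The upward force F acts at the left end, arm 5.22 m, giving F × 5.22 clockwise.
Balancing moments: F × 5.22 = 2475, giving F = 2475 / 5.22 = 474 N.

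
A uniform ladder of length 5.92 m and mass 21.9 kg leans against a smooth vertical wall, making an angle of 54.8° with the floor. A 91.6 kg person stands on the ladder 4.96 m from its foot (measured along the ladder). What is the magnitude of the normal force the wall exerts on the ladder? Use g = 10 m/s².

N_wall ≈ 619 N

About the foot of the ladder:
Ladder weight 21.9×10 = 219 N acts at 2.96 m along the ladder; its horizontal arm is 2.96·cos54.8° = 1.706 m → τ = 373.6 N·m clockwise.
Person: 91.6×10 = 916 N at 4.96 m → arm 2.859 m → τ = 2619 N·m clockwise.
Wall normal N acts horizontally at the top; its moment arm is the height L sinθ = 5.92·sin54.8° = 4.837 m, counterclockwise.
Setting net torque to zero: N × 4.837 = 2993 → N = 619 N.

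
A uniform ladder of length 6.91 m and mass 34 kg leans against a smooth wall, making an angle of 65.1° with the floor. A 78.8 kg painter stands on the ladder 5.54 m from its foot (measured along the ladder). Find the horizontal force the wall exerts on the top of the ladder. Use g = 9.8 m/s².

N_wall ≈ 365 N

Sum moments about the foot of the ladder (the floor normal and friction both act there and drop out).
Ladder weight 34×9.8 = 333.2 N acts at 3.455 m along the ladder; its horizontal arm is 3.455·cos65.1° = 1.455 m → τ = 484.8 N·m clockwise.
Painter: 78.8×9.8 = 772.2 N at 5.54 m → arm 2.333 m → τ = 1802 N·m clockwise.
Wall normal N acts horizontally at the top; its moment arm is the height L sinθ = 6.91·sin65.1° = 6.268 m, counterclockwise.
Setting net torque to zero: N × 6.268 = 2287 → N = 365 N.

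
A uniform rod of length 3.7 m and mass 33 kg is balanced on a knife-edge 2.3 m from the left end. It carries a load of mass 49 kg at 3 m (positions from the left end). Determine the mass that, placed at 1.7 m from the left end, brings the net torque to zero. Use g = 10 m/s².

m ≈ 32.4 kg

Choose the knife-edge (at 2.3 m from the left end) as the axis so the support reaction has zero arm there.
Beam weight: 33 × 10 = 330 N down at 1.85 m → arm 0.45 m, τ = 330 × 0.45 = 148.5 N·m counterclockwise.
Load: 49 × 10 = 490 N down at 3 m → arm 0.7 m, τ = 490 × 0.7 = 343 N·m clockwise.
Net moment of known loads = 194.5 N·m clockwise.
An unknown mass m at 1.7 m has arm 0.6 m; its moment is m·g·0.6 counterclockwise.
Balancing moments: m × 10 × 0.6 = 194.5, giving m = 194.5 / (10 × 0.6) = 32.4 kg.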